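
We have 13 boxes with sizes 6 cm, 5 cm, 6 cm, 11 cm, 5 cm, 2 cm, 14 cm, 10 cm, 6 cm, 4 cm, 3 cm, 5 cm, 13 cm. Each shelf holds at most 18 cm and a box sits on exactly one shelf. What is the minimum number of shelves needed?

Total = 14 + 13 + 11 + 10 + 6 + 6 + 6 + 5 + 5 + 5 + 4 + 3 + 2 = 90 cm.
Lower bound: ⌈90/18⌉ = 5 shelves.
A packing using 5 shelves:
  shelf 1: 14 + 4 = 18
  shelf 2: 13 + 5 = 18
  shelf 3: 11 + 5 + 2 = 18
  shelf 4: 10 + 5 + 3 = 18
  shelf 5: 6 + 6 + 6 = 18
This matches the lower bound, so 5 is optimal.

5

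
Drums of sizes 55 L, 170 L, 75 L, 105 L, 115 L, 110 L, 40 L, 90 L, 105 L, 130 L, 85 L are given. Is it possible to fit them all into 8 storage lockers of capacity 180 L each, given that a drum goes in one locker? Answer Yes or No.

Yes

A valid assignment using 7 storage lockers:
  locker 1: 170 = 170
  locker 2: 130 + 40 = 170
  locker 3: 115 + 55 = 170
  locker 4: 110 = 110
  locker 5: 105 + 75 = 180
  locker 6: 105 = 105
  locker 7: 90 + 85 = 175
That uses only 7 ≤ 8, so 8 storage lockers are enough.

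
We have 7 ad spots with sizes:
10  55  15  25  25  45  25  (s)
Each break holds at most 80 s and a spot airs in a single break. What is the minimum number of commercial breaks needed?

Total = 55 + 45 + 25 + 25 + 25 + 15 + 10 = 200 s.
Lower bound: ⌈200/80⌉ = 3 commercial breaks.
A packing using 3 commercial breaks:
  break 1: 55 + 25 = 80
  break 2: 45 + 25 + 10 = 80
  break 3: 25 + 15 = 40
This matches the lower bound, so 3 is optimal.

3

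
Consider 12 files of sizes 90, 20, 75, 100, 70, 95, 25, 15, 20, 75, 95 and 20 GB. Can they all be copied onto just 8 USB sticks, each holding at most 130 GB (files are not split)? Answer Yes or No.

Yes

A valid assignment using 7 USB sticks:
  USB stick 1: 100 + 25 = 125
  USB stick 2: 95 + 20 + 15 = 130
  USB stick 3: 95 + 20 = 115
  USB stick 4: 90 + 20 = 110
  USB stick 5: 75 = 75
  USB stick 6: 75 = 75
  USB stick 7: 70 = 70
That uses only 7 ≤ 8, so 8 USB sticks are enough.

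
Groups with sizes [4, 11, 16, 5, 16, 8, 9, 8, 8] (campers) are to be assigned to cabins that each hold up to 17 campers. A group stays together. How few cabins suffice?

6

Total = 16 + 16 + 11 + 9 + 8 + 8 + 8 + 5 + 4 = 85 campers.
Lower bound: ⌈85/17⌉ = 5 cabins.
A packing using 6 cabins:
  cabin 1: 16 = 16
  cabin 2: 16 = 16
  cabin 3: 11 + 5 = 16
  cabin 4: 9 + 8 = 17
  cabin 5: 8 + 8 = 16
  cabin 6: 4 = 4
No arrangement into 5 cabins stays within capacity, so 6 is optimal.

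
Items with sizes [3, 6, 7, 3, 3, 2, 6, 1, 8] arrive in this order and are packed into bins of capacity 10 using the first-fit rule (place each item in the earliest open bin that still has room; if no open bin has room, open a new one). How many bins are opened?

  3 → bin 1 (new)  [load 3/10]
  6 → bin 1  [load 9/10]
  7 → bin 2 (new)  [load 7/10]
  3 → bin 2  [load 10/10]
  3 → bin 3 (new)  [load 3/10]
  2 → bin 3  [load 5/10]
  6 → bin 4 (new)  [load 6/10]
  1 → bin 1  [load 10/10]
  8 → bin 5 (new)  [load 8/10]
5 bins opened.

5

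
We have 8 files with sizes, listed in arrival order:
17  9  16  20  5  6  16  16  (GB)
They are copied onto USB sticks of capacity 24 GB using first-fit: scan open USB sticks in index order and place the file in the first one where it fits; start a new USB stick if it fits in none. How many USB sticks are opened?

6

  17 → USB stick 1 (new)  [load 17/24]
  9 → USB stick 2 (new)  [load 9/24]
  16 → USB stick 3 (new)  [load 16/24]
  20 → USB stick 4 (new)  [load 20/24]
  5 → USB stick 1  [load 22/24]
  6 → USB stick 2  [load 15/24]
  16 → USB stick 5 (new)  [load 16/24]
  16 → USB stick 6 (new)  [load 16/24]
6 USB sticks opened.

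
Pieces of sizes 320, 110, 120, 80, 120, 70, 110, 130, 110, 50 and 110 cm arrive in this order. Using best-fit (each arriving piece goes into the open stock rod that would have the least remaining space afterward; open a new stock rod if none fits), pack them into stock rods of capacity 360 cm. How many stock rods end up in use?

4

  320 → stock rod 1 (new)  [load 320/360]
  110 → stock rod 2 (new)  [load 110/360]
  120 → stock rod 2  [load 230/360]
  80 → stock rod 2  [load 310/360]
  120 → stock rod 3 (new)  [load 120/360]
  70 → stock rod 3  [load 190/360]
  110 → stock rod 3  [load 300/360]
  130 → stock rod 4 (new)  [load 130/360]
  110 → stock rod 4  [load 240/360]
  50 → stock rod 2  [load 360/360]
  110 → stock rod 4  [load 350/360]
4 stock rods opened.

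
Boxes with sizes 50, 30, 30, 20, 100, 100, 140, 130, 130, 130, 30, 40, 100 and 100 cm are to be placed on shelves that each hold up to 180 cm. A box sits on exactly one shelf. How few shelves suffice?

Total = 140 + 130 + 130 + 130 + 100 + 100 + 100 + 100 + 50 + 40 + 30 + 30 + 30 + 20 = 1130 cm.
Lower bound: ⌈1130/180⌉ = 7 shelves.
Also, 8 boxes each exceed 90 cm, and no two of those can share a shelf, so at least 8 shelves are needed.
A packing using 8 shelves:
  shelf 1: 140 + 40 = 180
  shelf 2: 130 + 50 = 180
  shelf 3: 130 + 30 + 20 = 180
  shelf 4: 130 + 30 = 160
  shelf 5: 100 + 30 = 130
  shelf 6: 100 = 100
  shelf 7: 100 = 100
  shelf 8: 100 = 100
This matches the lower bound, so 8 is optimal.

8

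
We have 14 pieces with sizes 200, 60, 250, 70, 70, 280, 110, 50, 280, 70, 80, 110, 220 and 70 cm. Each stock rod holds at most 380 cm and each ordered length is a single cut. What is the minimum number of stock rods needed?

Total = 280 + 280 + 250 + 220 + 200 + 110 + 110 + 80 + 70 + 70 + 70 + 70 + 60 + 50 = 1920 cm.
Lower bound: ⌈1920/380⌉ = 6 stock rods.
A packing using 6 stock rods:
  stock rod 1: 280 + 80 = 360
  stock rod 2: 280 + 70 = 350
  stock rod 3: 250 + 110 = 360
  stock rod 4: 220 + 110 + 50 = 380
  stock rod 5: 200 + 70 + 70 = 340
  stock rod 6: 70 + 60 = 130
This matches the lower bound, so 6 is optimal.

6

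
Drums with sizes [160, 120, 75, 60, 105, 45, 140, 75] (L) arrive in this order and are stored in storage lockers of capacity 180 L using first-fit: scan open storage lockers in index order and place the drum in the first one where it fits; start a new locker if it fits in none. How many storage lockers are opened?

  160 → locker 1 (new)  [load 160/180]
  120 → locker 2 (new)  [load 120/180]
  75 → locker 3 (new)  [load 75/180]
  60 → locker 2  [load 180/180]
  105 → locker 3  [load 180/180]
  45 → locker 4 (new)  [load 45/180]
  140 → locker 5 (new)  [load 140/180]
  75 → locker 4  [load 120/180]
5 storage lockers opened.

5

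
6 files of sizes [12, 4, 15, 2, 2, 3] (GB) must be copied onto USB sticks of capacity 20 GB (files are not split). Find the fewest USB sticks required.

Total = 15 + 12 + 4 + 3 + 2 + 2 = 38 GB.
Lower bound: ⌈38/20⌉ = 2 USB sticks.
A packing using 2 USB sticks:
  USB stick 1: 15 + 4 = 19
  USB stick 2: 12 + 3 + 2 + 2 = 19
This matches the lower bound, so 2 is optimal.

2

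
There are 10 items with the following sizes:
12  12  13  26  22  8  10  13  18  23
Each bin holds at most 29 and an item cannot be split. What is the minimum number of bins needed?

Total = 26 + 23 + 22 + 18 + 13 + 13 + 12 + 12 + 10 + 8 = 157.
Lower bound: ⌈157/29⌉ = 6 bins.
A packing using 7 bins:
  bin 1: 26 = 26
  bin 2: 23 = 23
  bin 3: 22 = 22
  bin 4: 18 + 10 = 28
  bin 5: 13 + 13 = 26
  bin 6: 12 + 12 = 24
  bin 7: 8 = 8
No arrangement into 6 bins stays within capacity, so 7 is optimal.

7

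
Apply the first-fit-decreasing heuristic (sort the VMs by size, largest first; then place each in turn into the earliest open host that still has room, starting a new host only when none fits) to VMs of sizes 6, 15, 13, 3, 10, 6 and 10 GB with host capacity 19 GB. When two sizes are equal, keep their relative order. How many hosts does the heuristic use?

Sorted descending: 15, 13, 10, 10, 6, 6, 3.
  15 → host 1 (new)  [load 15/19]
  13 → host 2 (new)  [load 13/19]
  10 → host 3 (new)  [load 10/19]
  10 → host 4 (new)  [load 10/19]
  6 → host 2  [load 19/19]
  6 → host 3  [load 16/19]
  3 → host 1  [load 18/19]
4 hosts opened.

4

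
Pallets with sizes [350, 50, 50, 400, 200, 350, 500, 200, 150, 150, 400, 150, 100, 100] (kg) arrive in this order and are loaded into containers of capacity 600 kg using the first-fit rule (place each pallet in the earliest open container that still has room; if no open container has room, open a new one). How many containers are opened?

  350 → container 1 (new)  [load 350/600]
  50 → container 1  [load 400/600]
  50 → container 1  [load 450/600]
  400 → container 2 (new)  [load 400/600]
  200 → container 2  [load 600/600]
  350 → container 3 (new)  [load 350/600]
  500 → container 4 (new)  [load 500/600]
  200 → container 3  [load 550/600]
  150 → container 1  [load 600/600]
  150 → container 5 (new)  [load 150/600]
  400 → container 5  [load 550/600]
  150 → container 6 (new)  [load 150/600]
  100 → container 4  [load 600/600]
  100 → container 6  [load 250/600]
6 containers opened.

6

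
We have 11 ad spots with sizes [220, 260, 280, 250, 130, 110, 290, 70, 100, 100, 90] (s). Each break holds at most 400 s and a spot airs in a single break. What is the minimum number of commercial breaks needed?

5

Total = 290 + 280 + 260 + 250 + 220 + 130 + 110 + 100 + 100 + 90 + 70 = 1900 s.
Lower bound: ⌈1900/400⌉ = 5 commercial breaks.
A packing using 5 commercial breaks:
  break 1: 290 + 110 = 400
  break 2: 280 + 100 = 380
  break 3: 260 + 130 = 390
  break 4: 250 + 100 = 350
  break 5: 220 + 90 + 70 = 380
This matches the lower bound, so 5 is optimal.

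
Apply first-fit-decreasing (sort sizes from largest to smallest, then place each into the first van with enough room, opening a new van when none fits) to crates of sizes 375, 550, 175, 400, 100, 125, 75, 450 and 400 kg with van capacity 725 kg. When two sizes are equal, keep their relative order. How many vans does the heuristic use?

5

Sorted descending: 550, 450, 400, 400, 375, 175, 125, 100, 75.
  550 → van 1 (new)  [load 550/725]
  450 → van 2 (new)  [load 450/725]
  400 → van 3 (new)  [load 400/725]
  400 → van 4 (new)  [load 400/725]
  375 → van 5 (new)  [load 375/725]
  175 → van 1  [load 725/725]
  125 → van 2  [load 575/725]
  100 → van 2  [load 675/725]
  75 → van 3  [load 475/725]
5 vans opened.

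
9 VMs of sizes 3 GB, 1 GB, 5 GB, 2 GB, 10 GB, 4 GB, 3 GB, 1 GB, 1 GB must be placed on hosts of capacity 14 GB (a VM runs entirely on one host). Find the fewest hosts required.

Total = 10 + 5 + 4 + 3 + 3 + 2 + 1 + 1 + 1 = 30 GB.
Lower bound: ⌈30/14⌉ = 3 hosts.
A packing using 3 hosts:
  host 1: 10 + 4 = 14
  host 2: 5 + 3 + 3 + 2 + 1 = 14
  host 3: 1 + 1 = 2
This matches the lower bound, so 3 is optimal.

3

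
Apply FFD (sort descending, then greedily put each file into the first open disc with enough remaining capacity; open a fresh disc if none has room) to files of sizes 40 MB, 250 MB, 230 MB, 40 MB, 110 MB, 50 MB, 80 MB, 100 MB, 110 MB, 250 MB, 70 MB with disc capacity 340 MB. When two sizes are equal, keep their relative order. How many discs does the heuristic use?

Sorted descending: 250, 250, 230, 110, 110, 100, 80, 70, 50, 40, 40.
  250 → disc 1 (new)  [load 250/340]
  250 → disc 2 (new)  [load 250/340]
  230 → disc 3 (new)  [load 230/340]
  110 → disc 3  [load 340/340]
  110 → disc 4 (new)  [load 110/340]
  100 → disc 4  [load 210/340]
  80 → disc 1  [load 330/340]
  70 → disc 2  [load 320/340]
  50 → disc 4  [load 260/340]
  40 → disc 4  [load 300/340]
  40 → disc 4  [load 340/340]
4 discs opened.

4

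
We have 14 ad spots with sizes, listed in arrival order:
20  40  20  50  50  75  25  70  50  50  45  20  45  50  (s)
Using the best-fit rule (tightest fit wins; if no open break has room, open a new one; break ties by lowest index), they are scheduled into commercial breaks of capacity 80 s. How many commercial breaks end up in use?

10

  20 → break 1 (new)  [load 20/80]
  40 → break 1  [load 60/80]
  20 → break 1  [load 80/80]
  50 → break 2 (new)  [load 50/80]
  50 → break 3 (new)  [load 50/80]
  75 → break 4 (new)  [load 75/80]
  25 → break 2  [load 75/80]
  70 → break 5 (new)  [load 70/80]
  50 → break 6 (new)  [load 50/80]
  50 → break 7 (new)  [load 50/80]
  45 → break 8 (new)  [load 45/80]
  20 → break 3  [load 70/80]
  45 → break 9 (new)  [load 45/80]
  50 → break 10 (new)  [load 50/80]
10 commercial breaks opened.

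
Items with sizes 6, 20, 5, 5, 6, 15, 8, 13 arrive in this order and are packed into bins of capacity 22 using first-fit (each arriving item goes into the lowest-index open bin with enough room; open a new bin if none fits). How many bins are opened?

  6 → bin 1 (new)  [load 6/22]
  20 → bin 2 (new)  [load 20/22]
  5 → bin 1  [load 11/22]
  5 → bin 1  [load 16/22]
  6 → bin 1  [load 22/22]
  15 → bin 3 (new)  [load 15/22]
  8 → bin 4 (new)  [load 8/22]
  13 → bin 4  [load 21/22]
4 bins opened.

4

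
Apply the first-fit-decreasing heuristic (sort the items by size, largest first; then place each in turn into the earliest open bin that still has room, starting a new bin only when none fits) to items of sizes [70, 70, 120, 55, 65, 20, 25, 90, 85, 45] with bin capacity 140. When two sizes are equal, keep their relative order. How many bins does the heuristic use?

5

Sorted descending: 120, 90, 85, 70, 70, 65, 55, 45, 25, 20.
  120 → bin 1 (new)  [load 120/140]
  90 → bin 2 (new)  [load 90/140]
  85 → bin 3 (new)  [load 85/140]
  70 → bin 4 (new)  [load 70/140]
  70 → bin 4  [load 140/140]
  65 → bin 5 (new)  [load 65/140]
  55 → bin 3  [load 140/140]
  45 → bin 2  [load 135/140]
  25 → bin 5  [load 90/140]
  20 → bin 1  [load 140/140]
5 bins opened.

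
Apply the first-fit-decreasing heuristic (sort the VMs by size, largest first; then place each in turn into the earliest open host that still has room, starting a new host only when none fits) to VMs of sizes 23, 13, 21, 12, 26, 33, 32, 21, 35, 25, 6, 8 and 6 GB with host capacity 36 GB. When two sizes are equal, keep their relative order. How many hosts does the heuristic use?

8

Sorted descending: 35, 33, 32, 26, 25, 23, 21, 21, 13, 12, 8, 6, 6.
  35 → host 1 (new)  [load 35/36]
  33 → host 2 (new)  [load 33/36]
  32 → host 3 (new)  [load 32/36]
  26 → host 4 (new)  [load 26/36]
  25 → host 5 (new)  [load 25/36]
  23 → host 6 (new)  [load 23/36]
  21 → host 7 (new)  [load 21/36]
  21 → host 8 (new)  [load 21/36]
  13 → host 6  [load 36/36]
  12 → host 7  [load 33/36]
  8 → host 4  [load 34/36]
  6 → host 5  [load 31/36]
  6 → host 8  [load 27/36]
8 hosts opened.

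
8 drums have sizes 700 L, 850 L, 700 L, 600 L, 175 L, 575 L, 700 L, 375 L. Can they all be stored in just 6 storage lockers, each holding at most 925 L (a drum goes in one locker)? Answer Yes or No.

No

Total = 4675 L; ⌈4675/925⌉ = 6.
The bound of 6 does not rule out 6, but exhaustive search shows no assignment into 6 storage lockers of capacity 925 L exists — the minimum is 7.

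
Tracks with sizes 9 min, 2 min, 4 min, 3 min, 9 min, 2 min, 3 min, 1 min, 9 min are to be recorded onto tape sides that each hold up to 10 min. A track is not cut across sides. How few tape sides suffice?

Total = 9 + 9 + 9 + 4 + 3 + 3 + 2 + 2 + 1 = 42 min.
Lower bound: ⌈42/10⌉ = 5 tape sides.
A packing using 5 tape sides:
  side 1: 9 + 1 = 10
  side 2: 9 = 9
  side 3: 9 = 9
  side 4: 4 + 3 + 3 = 10
  side 5: 2 + 2 = 4
This matches the lower bound, so 5 is optimal.

5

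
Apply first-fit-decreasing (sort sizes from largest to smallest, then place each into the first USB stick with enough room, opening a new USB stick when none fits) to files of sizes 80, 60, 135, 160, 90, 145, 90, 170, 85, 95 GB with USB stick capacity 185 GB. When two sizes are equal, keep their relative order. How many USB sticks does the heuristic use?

7

Sorted descending: 170, 160, 145, 135, 95, 90, 90, 85, 80, 60.
  170 → USB stick 1 (new)  [load 170/185]
  160 → USB stick 2 (new)  [load 160/185]
  145 → USB stick 3 (new)  [load 145/185]
  135 → USB stick 4 (new)  [load 135/185]
  95 → USB stick 5 (new)  [load 95/185]
  90 → USB stick 5  [load 185/185]
  90 → USB stick 6 (new)  [load 90/185]
  85 → USB stick 6  [load 175/185]
  80 → USB stick 7 (new)  [load 80/185]
  60 → USB stick 7  [load 140/185]
7 USB sticks opened.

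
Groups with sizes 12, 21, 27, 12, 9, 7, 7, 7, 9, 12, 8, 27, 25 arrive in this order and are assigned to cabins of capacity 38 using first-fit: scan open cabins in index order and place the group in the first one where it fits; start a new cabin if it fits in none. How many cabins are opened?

6

  12 → cabin 1 (new)  [load 12/38]
  21 → cabin 1  [load 33/38]
  27 → cabin 2 (new)  [load 27/38]
  12 → cabin 3 (new)  [load 12/38]
  9 → cabin 2  [load 36/38]
  7 → cabin 3  [load 19/38]
  7 → cabin 3  [load 26/38]
  7 → cabin 3  [load 33/38]
  9 → cabin 4 (new)  [load 9/38]
  12 → cabin 4  [load 21/38]
  8 → cabin 4  [load 29/38]
  27 → cabin 5 (new)  [load 27/38]
  25 → cabin 6 (new)  [load 25/38]
6 cabins opened.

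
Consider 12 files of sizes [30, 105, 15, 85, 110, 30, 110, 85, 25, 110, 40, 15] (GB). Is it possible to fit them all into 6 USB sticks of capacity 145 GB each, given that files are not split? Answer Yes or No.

Yes

A valid assignment using 6 USB sticks:
  USB stick 1: 110 + 30 = 140
  USB stick 2: 110 + 30 = 140
  USB stick 3: 110 + 25 = 135
  USB stick 4: 105 + 40 = 145
  USB stick 5: 85 + 15 + 15 = 115
  USB stick 6: 85 = 85
Every load is within 145 GB, so 6 USB sticks suffice.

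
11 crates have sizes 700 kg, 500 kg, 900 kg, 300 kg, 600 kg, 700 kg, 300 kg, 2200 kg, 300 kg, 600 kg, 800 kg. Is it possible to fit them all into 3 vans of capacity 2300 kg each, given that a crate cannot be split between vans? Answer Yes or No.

No

Total = 7900 kg; ⌈7900/2300⌉ = 4.
At least 4 vans are required, but only 3 are allowed.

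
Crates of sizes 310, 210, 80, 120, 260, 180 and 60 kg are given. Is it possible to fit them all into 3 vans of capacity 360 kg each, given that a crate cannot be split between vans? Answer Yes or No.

No

Total = 1220 kg; ⌈1220/360⌉ = 4.
At least 4 vans are required, but only 3 are allowed.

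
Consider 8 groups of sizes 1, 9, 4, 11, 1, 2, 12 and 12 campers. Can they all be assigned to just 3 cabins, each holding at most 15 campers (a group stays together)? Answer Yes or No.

No

Total = 52 campers; ⌈52/15⌉ = 4.
At least 4 cabins are required, but only 3 are allowed.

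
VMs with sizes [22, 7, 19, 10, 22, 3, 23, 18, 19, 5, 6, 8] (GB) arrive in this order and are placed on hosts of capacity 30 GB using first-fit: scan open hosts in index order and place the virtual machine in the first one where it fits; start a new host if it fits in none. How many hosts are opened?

  22 → host 1 (new)  [load 22/30]
  7 → host 1  [load 29/30]
  19 → host 2 (new)  [load 19/30]
  10 → host 2  [load 29/30]
  22 → host 3 (new)  [load 22/30]
  3 → host 3  [load 25/30]
  23 → host 4 (new)  [load 23/30]
  18 → host 5 (new)  [load 18/30]
  19 → host 6 (new)  [load 19/30]
  5 → host 3  [load 30/30]
  6 → host 4  [load 29/30]
  8 → host 5  [load 26/30]
6 hosts opened.

6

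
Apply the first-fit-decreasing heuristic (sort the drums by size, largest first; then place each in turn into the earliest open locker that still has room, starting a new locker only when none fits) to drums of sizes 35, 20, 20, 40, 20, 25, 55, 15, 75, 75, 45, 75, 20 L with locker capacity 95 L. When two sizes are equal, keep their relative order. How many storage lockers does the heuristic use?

6

Sorted descending: 75, 75, 75, 55, 45, 40, 35, 25, 20, 20, 20, 20, 15.
  75 → locker 1 (new)  [load 75/95]
  75 → locker 2 (new)  [load 75/95]
  75 → locker 3 (new)  [load 75/95]
  55 → locker 4 (new)  [load 55/95]
  45 → locker 5 (new)  [load 45/95]
  40 → locker 4  [load 95/95]
  35 → locker 5  [load 80/95]
  25 → locker 6 (new)  [load 25/95]
  20 → locker 1  [load 95/95]
  20 → locker 2  [load 95/95]
  20 → locker 3  [load 95/95]
  20 → locker 6  [load 45/95]
  15 → locker 5  [load 95/95]
6 storage lockers opened.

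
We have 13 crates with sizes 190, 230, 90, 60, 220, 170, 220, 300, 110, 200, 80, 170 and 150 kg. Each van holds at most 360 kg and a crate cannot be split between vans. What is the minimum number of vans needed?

7

Total = 300 + 230 + 220 + 220 + 200 + 190 + 170 + 170 + 150 + 110 + 90 + 80 + 60 = 2190 kg.
Lower bound: ⌈2190/360⌉ = 7 vans.
A packing using 7 vans:
  van 1: 300 + 60 = 360
  van 2: 230 + 110 = 340
  van 3: 220 + 90 = 310
  van 4: 220 + 80 = 300
  van 5: 200 + 150 = 350
  van 6: 190 + 170 = 360
  van 7: 170 = 170
This matches the lower bound, so 7 is optimal.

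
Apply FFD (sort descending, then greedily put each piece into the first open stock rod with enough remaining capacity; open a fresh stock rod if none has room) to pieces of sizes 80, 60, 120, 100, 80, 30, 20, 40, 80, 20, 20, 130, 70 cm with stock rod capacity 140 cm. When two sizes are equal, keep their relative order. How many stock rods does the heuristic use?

7

Sorted descending: 130, 120, 100, 80, 80, 80, 70, 60, 40, 30, 20, 20, 20.
  130 → stock rod 1 (new)  [load 130/140]
  120 → stock rod 2 (new)  [load 120/140]
  100 → stock rod 3 (new)  [load 100/140]
  80 → stock rod 4 (new)  [load 80/140]
  80 → stock rod 5 (new)  [load 80/140]
  80 → stock rod 6 (new)  [load 80/140]
  70 → stock rod 7 (new)  [load 70/140]
  60 → stock rod 4  [load 140/140]
  40 → stock rod 3  [load 140/140]
  30 → stock rod 5  [load 110/140]
  20 → stock rod 2  [load 140/140]
  20 → stock rod 5  [load 130/140]
  20 → stock rod 6  [load 100/140]
7 stock rods opened.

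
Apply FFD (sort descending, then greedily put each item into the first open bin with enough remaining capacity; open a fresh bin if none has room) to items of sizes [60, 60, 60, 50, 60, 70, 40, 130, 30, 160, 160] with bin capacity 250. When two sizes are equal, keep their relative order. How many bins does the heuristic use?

4

Sorted descending: 160, 160, 130, 70, 60, 60, 60, 60, 50, 40, 30.
  160 → bin 1 (new)  [load 160/250]
  160 → bin 2 (new)  [load 160/250]
  130 → bin 3 (new)  [load 130/250]
  70 → bin 1  [load 230/250]
  60 → bin 2  [load 220/250]
  60 → bin 3  [load 190/250]
  60 → bin 3  [load 250/250]
  60 → bin 4 (new)  [load 60/250]
  50 → bin 4  [load 110/250]
  40 → bin 4  [load 150/250]
  30 → bin 2  [load 250/250]
4 bins opened.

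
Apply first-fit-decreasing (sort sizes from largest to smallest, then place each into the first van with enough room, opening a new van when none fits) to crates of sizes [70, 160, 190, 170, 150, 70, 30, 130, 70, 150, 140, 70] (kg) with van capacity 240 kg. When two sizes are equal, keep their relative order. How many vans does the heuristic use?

7

Sorted descending: 190, 170, 160, 150, 150, 140, 130, 70, 70, 70, 70, 30.
  190 → van 1 (new)  [load 190/240]
  170 → van 2 (new)  [load 170/240]
  160 → van 3 (new)  [load 160/240]
  150 → van 4 (new)  [load 150/240]
  150 → van 5 (new)  [load 150/240]
  140 → van 6 (new)  [load 140/240]
  130 → van 7 (new)  [load 130/240]
  70 → van 2  [load 240/240]
  70 → van 3  [load 230/240]
  70 → van 4  [load 220/240]
  70 → van 5  [load 220/240]
  30 → van 1  [load 220/240]
7 vans opened.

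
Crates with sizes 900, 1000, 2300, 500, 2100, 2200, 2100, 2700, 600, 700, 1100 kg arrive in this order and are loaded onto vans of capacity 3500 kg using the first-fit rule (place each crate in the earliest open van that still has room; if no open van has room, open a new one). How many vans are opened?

6

  900 → van 1 (new)  [load 900/3500]
  1000 → van 1  [load 1900/3500]
  2300 → van 2 (new)  [load 2300/3500]
  500 → van 1  [load 2400/3500]
  2100 → van 3 (new)  [load 2100/3500]
  2200 → van 4 (new)  [load 2200/3500]
  2100 → van 5 (new)  [load 2100/3500]
  2700 → van 6 (new)  [load 2700/3500]
  600 → van 1  [load 3000/3500]
  700 → van 2  [load 3000/3500]
  1100 → van 3  [load 3200/3500]
6 vans opened.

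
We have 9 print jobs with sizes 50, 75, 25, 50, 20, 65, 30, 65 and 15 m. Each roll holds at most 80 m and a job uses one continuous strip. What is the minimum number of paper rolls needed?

Total = 75 + 65 + 65 + 50 + 50 + 30 + 25 + 20 + 15 = 395 m.
Lower bound: ⌈395/80⌉ = 5 paper rolls.
A packing using 6 paper rolls:
  roll 1: 75 = 75
  roll 2: 65 + 15 = 80
  roll 3: 65 = 65
  roll 4: 50 + 30 = 80
  roll 5: 50 + 25 = 75
  roll 6: 20 = 20
No arrangement into 5 paper rolls stays within capacity, so 6 is optimal.

6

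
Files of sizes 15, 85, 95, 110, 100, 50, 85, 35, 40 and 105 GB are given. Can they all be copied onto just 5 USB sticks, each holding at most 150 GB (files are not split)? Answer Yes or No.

Total = 720 GB; ⌈720/150⌉ = 5.
6 files each exceed half the capacity and cannot share a USB stick, forcing at least 6 USB sticks.
At least 6 USB sticks are required, but only 5 are allowed.

No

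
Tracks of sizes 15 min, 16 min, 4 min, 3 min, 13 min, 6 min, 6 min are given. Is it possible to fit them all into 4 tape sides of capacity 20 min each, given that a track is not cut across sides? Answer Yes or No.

Yes

A valid assignment using 4 tape sides:
  side 1: 16 + 4 = 20
  side 2: 15 + 3 = 18
  side 3: 13 + 6 = 19
  side 4: 6 = 6
Every load is within 20 min, so 4 tape sides suffice.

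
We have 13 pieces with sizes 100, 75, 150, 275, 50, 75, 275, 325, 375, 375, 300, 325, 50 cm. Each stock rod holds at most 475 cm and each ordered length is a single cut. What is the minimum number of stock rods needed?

Total = 375 + 375 + 325 + 325 + 300 + 275 + 275 + 150 + 100 + 75 + 75 + 50 + 50 = 2750 cm.
Lower bound: ⌈2750/475⌉ = 6 stock rods.
Also, 7 pieces each exceed 475/2 cm, and no two of those can share a stock rod, so at least 7 stock rods are needed.
A packing using 7 stock rods:
  stock rod 1: 375 + 100 = 475
  stock rod 2: 375 + 75 = 450
  stock rod 3: 325 + 150 = 475
  stock rod 4: 325 + 75 + 50 = 450
  stock rod 5: 300 + 50 = 350
  stock rod 6: 275 = 275
  stock rod 7: 275 = 275
This matches the lower bound, so 7 is optimal.

7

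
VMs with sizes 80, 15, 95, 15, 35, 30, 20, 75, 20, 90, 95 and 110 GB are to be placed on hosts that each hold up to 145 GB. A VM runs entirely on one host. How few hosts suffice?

6

Total = 110 + 95 + 95 + 90 + 80 + 75 + 35 + 30 + 20 + 20 + 15 + 15 = 680 GB.
Lower bound: ⌈680/145⌉ = 5 hosts.
Also, 6 VMs each exceed 145/2 GB, and no two of those can share a host, so at least 6 hosts are needed.
A packing using 6 hosts:
  host 1: 110 + 35 = 145
  host 2: 95 + 30 + 20 = 145
  host 3: 95 + 20 + 15 + 15 = 145
  host 4: 90 = 90
  host 5: 80 = 80
  host 6: 75 = 75
This matches the lower bound, so 6 is optimal.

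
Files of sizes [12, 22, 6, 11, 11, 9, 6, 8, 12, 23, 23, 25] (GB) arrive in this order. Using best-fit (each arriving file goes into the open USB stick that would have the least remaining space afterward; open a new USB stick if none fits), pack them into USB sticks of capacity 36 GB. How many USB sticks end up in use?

  12 → USB stick 1 (new)  [load 12/36]
  22 → USB stick 1  [load 34/36]
  6 → USB stick 2 (new)  [load 6/36]
  11 → USB stick 2  [load 17/36]
  11 → USB stick 2  [load 28/36]
  9 → USB stick 3 (new)  [load 9/36]
  6 → USB stick 2  [load 34/36]
  8 → USB stick 3  [load 17/36]
  12 → USB stick 3  [load 29/36]
  23 → USB stick 4 (new)  [load 23/36]
  23 → USB stick 5 (new)  [load 23/36]
  25 → USB stick 6 (new)  [load 25/36]
6 USB sticks opened.

6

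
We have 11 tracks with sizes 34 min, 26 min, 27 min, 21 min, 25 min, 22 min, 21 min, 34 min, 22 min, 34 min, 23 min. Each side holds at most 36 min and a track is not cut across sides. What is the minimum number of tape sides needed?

Total = 34 + 34 + 34 + 27 + 26 + 25 + 23 + 22 + 22 + 21 + 21 = 289 min.
Lower bound: ⌈289/36⌉ = 9 tape sides.
Also, 11 tracks each exceed 18 min, and no two of those can share a side, so at least 11 tape sides are needed.
A packing using 11 tape sides:
  side 1: 34 = 34
  side 2: 34 = 34
  side 3: 34 = 34
  side 4: 27 = 27
  side 5: 26 = 26
  side 6: 25 = 25
  side 7: 23 = 23
  side 8: 22 = 22
  side 9: 22 = 22
  side 10: 21 = 21
  side 11: 21 = 21
This matches the lower bound, so 11 is optimal.

11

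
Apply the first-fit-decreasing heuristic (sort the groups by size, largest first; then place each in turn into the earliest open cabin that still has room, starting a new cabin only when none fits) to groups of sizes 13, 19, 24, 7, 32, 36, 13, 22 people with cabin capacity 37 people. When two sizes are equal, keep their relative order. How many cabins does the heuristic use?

5

Sorted descending: 36, 32, 24, 22, 19, 13, 13, 7.
  36 → cabin 1 (new)  [load 36/37]
  32 → cabin 2 (new)  [load 32/37]
  24 → cabin 3 (new)  [load 24/37]
  22 → cabin 4 (new)  [load 22/37]
  19 → cabin 5 (new)  [load 19/37]
  13 → cabin 3  [load 37/37]
  13 → cabin 4  [load 35/37]
  7 → cabin 5  [load 26/37]
5 cabins opened.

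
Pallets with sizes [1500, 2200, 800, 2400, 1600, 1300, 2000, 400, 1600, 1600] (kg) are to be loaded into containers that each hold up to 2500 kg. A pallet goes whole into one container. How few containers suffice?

8

Total = 2400 + 2200 + 2000 + 1600 + 1600 + 1600 + 1500 + 1300 + 800 + 400 = 15400 kg.
Lower bound: ⌈15400/2500⌉ = 7 containers.
Also, 8 pallets each exceed 1250 kg, and no two of those can share a container, so at least 8 containers are needed.
A packing using 8 containers:
  container 1: 2400 = 2400
  container 2: 2200 = 2200
  container 3: 2000 + 400 = 2400
  container 4: 1600 + 800 = 2400
  container 5: 1600 = 1600
  container 6: 1600 = 1600
  container 7: 1500 = 1500
  container 8: 1300 = 1300
This matches the lower bound, so 8 is optimal.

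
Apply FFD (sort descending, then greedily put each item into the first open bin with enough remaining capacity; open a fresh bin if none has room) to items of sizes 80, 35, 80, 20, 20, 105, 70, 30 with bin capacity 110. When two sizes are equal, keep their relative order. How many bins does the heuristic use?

5

Sorted descending: 105, 80, 80, 70, 35, 30, 20, 20.
  105 → bin 1 (new)  [load 105/110]
  80 → bin 2 (new)  [load 80/110]
  80 → bin 3 (new)  [load 80/110]
  70 → bin 4 (new)  [load 70/110]
  35 → bin 4  [load 105/110]
  30 → bin 2  [load 110/110]
  20 → bin 3  [load 100/110]
  20 → bin 5 (new)  [load 20/110]
5 bins opened.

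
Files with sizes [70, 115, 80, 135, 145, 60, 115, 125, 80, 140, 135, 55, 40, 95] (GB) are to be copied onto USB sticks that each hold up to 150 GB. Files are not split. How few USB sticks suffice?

Total = 145 + 140 + 135 + 135 + 125 + 115 + 115 + 95 + 80 + 80 + 70 + 60 + 55 + 40 = 1390 GB.
Lower bound: ⌈1390/150⌉ = 10 USB sticks.
A packing using 11 USB sticks:
  USB stick 1: 145 = 145
  USB stick 2: 140 = 140
  USB stick 3: 135 = 135
  USB stick 4: 135 = 135
  USB stick 5: 125 = 125
  USB stick 6: 115 = 115
  USB stick 7: 115 = 115
  USB stick 8: 95 + 55 = 150
  USB stick 9: 80 + 70 = 150
  USB stick 10: 80 + 60 = 140
  USB stick 11: 40 = 40
No arrangement into 10 USB sticks stays within capacity, so 11 is optimal.

11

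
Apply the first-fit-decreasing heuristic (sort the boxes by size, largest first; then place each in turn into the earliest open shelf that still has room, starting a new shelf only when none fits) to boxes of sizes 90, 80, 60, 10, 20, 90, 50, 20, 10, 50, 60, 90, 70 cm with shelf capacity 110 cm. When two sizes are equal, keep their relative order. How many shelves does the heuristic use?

7

Sorted descending: 90, 90, 90, 80, 70, 60, 60, 50, 50, 20, 20, 10, 10.
  90 → shelf 1 (new)  [load 90/110]
  90 → shelf 2 (new)  [load 90/110]
  90 → shelf 3 (new)  [load 90/110]
  80 → shelf 4 (new)  [load 80/110]
  70 → shelf 5 (new)  [load 70/110]
  60 → shelf 6 (new)  [load 60/110]
  60 → shelf 7 (new)  [load 60/110]
  50 → shelf 6  [load 110/110]
  50 → shelf 7  [load 110/110]
  20 → shelf 1  [load 110/110]
  20 → shelf 2  [load 110/110]
  10 → shelf 3  [load 100/110]
  10 → shelf 3  [load 110/110]
7 shelves opened.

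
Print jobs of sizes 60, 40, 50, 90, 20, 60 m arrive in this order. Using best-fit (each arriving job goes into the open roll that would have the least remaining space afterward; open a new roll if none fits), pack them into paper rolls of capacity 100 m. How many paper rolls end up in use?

  60 → roll 1 (new)  [load 60/100]
  40 → roll 1  [load 100/100]
  50 → roll 2 (new)  [load 50/100]
  90 → roll 3 (new)  [load 90/100]
  20 → roll 2  [load 70/100]
  60 → roll 4 (new)  [load 60/100]
4 paper rolls opened.

4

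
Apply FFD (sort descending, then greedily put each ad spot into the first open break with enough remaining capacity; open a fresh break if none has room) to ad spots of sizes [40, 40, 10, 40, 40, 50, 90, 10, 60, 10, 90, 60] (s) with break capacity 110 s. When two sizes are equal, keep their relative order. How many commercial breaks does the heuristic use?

Sorted descending: 90, 90, 60, 60, 50, 40, 40, 40, 40, 10, 10, 10.
  90 → break 1 (new)  [load 90/110]
  90 → break 2 (new)  [load 90/110]
  60 → break 3 (new)  [load 60/110]
  60 → break 4 (new)  [load 60/110]
  50 → break 3  [load 110/110]
  40 → break 4  [load 100/110]
  40 → break 5 (new)  [load 40/110]
  40 → break 5  [load 80/110]
  40 → break 6 (new)  [load 40/110]
  10 → break 1  [load 100/110]
  10 → break 1  [load 110/110]
  10 → break 2  [load 100/110]
6 commercial breaks opened.

6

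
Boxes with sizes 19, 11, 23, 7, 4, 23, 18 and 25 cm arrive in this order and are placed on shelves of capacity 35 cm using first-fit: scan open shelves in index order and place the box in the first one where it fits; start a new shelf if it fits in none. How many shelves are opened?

5

  19 → shelf 1 (new)  [load 19/35]
  11 → shelf 1  [load 30/35]
  23 → shelf 2 (new)  [load 23/35]
  7 → shelf 2  [load 30/35]
  4 → shelf 1  [load 34/35]
  23 → shelf 3 (new)  [load 23/35]
  18 → shelf 4 (new)  [load 18/35]
  25 → shelf 5 (new)  [load 25/35]
5 shelves opened.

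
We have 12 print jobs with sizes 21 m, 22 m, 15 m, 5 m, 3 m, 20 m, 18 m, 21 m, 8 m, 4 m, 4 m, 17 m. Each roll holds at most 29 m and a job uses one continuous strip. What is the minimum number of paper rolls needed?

Total = 22 + 21 + 21 + 20 + 18 + 17 + 15 + 8 + 5 + 4 + 4 + 3 = 158 m.
Lower bound: ⌈158/29⌉ = 6 paper rolls.
Also, 7 print jobs each exceed 29/2 m, and no two of those can share a roll, so at least 7 paper rolls are needed.
A packing using 7 paper rolls:
  roll 1: 22 + 5 = 27
  roll 2: 21 + 8 = 29
  roll 3: 21 + 4 + 4 = 29
  roll 4: 20 + 3 = 23
  roll 5: 18 = 18
  roll 6: 17 = 17
  roll 7: 15 = 15
This matches the lower bound, so 7 is optimal.

7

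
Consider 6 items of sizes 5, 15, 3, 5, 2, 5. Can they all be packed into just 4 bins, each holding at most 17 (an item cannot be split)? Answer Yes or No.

Yes

A valid assignment using 3 bins:
  bin 1: 15 + 2 = 17
  bin 2: 5 + 5 + 5 = 15
  bin 3: 3 = 3
That uses only 3 ≤ 4, so 4 bins are enough.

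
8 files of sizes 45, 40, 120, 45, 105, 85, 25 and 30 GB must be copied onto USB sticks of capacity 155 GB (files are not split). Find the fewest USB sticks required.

4

Total = 120 + 105 + 85 + 45 + 45 + 40 + 30 + 25 = 495 GB.
Lower bound: ⌈495/155⌉ = 4 USB sticks.
A packing using 4 USB sticks:
  USB stick 1: 120 + 30 = 150
  USB stick 2: 105 + 45 = 150
  USB stick 3: 85 + 45 + 25 = 155
  USB stick 4: 40 = 40
This matches the lower bound, so 4 is optimal.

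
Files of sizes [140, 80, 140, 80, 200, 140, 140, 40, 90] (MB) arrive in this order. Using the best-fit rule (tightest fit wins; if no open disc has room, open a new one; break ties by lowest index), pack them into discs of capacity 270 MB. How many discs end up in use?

  140 → disc 1 (new)  [load 140/270]
  80 → disc 1  [load 220/270]
  140 → disc 2 (new)  [load 140/270]
  80 → disc 2  [load 220/270]
  200 → disc 3 (new)  [load 200/270]
  140 → disc 4 (new)  [load 140/270]
  140 → disc 5 (new)  [load 140/270]
  40 → disc 1  [load 260/270]
  90 → disc 4  [load 230/270]
5 discs opened.

5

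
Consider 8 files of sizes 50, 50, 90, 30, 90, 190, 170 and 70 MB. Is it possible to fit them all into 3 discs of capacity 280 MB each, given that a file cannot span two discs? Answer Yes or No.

A valid assignment using 3 discs:
  disc 1: 190 + 90 = 280
  disc 2: 170 + 90 = 260
  disc 3: 70 + 50 + 50 + 30 = 200
Every load is within 280 MB, so 3 discs suffice.

Yes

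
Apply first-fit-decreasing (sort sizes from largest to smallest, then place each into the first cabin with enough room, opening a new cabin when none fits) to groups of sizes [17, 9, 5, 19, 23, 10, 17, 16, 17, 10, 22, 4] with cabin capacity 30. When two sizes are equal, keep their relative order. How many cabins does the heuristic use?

Sorted descending: 23, 22, 19, 17, 17, 17, 16, 10, 10, 9, 5, 4.
  23 → cabin 1 (new)  [load 23/30]
  22 → cabin 2 (new)  [load 22/30]
  19 → cabin 3 (new)  [load 19/30]
  17 → cabin 4 (new)  [load 17/30]
  17 → cabin 5 (new)  [load 17/30]
  17 → cabin 6 (new)  [load 17/30]
  16 → cabin 7 (new)  [load 16/30]
  10 → cabin 3  [load 29/30]
  10 → cabin 4  [load 27/30]
  9 → cabin 5  [load 26/30]
  5 → cabin 1  [load 28/30]
  4 → cabin 2  [load 26/30]
7 cabins opened.

7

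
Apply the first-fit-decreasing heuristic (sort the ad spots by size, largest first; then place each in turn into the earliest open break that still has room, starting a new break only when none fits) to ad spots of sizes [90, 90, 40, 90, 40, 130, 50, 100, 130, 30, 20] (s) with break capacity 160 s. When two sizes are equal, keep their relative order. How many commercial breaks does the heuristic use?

Sorted descending: 130, 130, 100, 90, 90, 90, 50, 40, 40, 30, 20.
  130 → break 1 (new)  [load 130/160]
  130 → break 2 (new)  [load 130/160]
  100 → break 3 (new)  [load 100/160]
  90 → break 4 (new)  [load 90/160]
  90 → break 5 (new)  [load 90/160]
  90 → break 6 (new)  [load 90/160]
  50 → break 3  [load 150/160]
  40 → break 4  [load 130/160]
  40 → break 5  [load 130/160]
  30 → break 1  [load 160/160]
  20 → break 2  [load 150/160]
6 commercial breaks opened.

6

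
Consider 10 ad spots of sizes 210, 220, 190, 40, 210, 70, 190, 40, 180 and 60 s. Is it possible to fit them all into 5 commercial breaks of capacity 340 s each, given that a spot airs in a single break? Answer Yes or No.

No

Total = 1410 s; ⌈1410/340⌉ = 5.
6 ad spots each exceed half the capacity and cannot share a break, forcing at least 6 commercial breaks.
At least 6 commercial breaks are required, but only 5 are allowed.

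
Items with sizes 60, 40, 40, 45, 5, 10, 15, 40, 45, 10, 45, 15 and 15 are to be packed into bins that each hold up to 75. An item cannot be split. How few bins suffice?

Total = 60 + 45 + 45 + 45 + 40 + 40 + 40 + 15 + 15 + 15 + 10 + 10 + 5 = 385.
Lower bound: ⌈385/75⌉ = 6 bins.
Also, 7 items each exceed 75/2, and no two of those can share a bin, so at least 7 bins are needed.
A packing using 7 bins:
  bin 1: 60 + 15 = 75
  bin 2: 45 + 15 + 15 = 75
  bin 3: 45 + 10 + 10 + 5 = 70
  bin 4: 45 = 45
  bin 5: 40 = 40
  bin 6: 40 = 40
  bin 7: 40 = 40
This matches the lower bound, so 7 is optimal.

7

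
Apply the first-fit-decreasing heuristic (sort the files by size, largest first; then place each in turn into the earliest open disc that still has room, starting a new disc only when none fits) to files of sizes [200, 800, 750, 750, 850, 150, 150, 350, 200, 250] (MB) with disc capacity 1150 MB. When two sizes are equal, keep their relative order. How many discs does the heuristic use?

4

Sorted descending: 850, 800, 750, 750, 350, 250, 200, 200, 150, 150.
  850 → disc 1 (new)  [load 850/1150]
  800 → disc 2 (new)  [load 800/1150]
  750 → disc 3 (new)  [load 750/1150]
  750 → disc 4 (new)  [load 750/1150]
  350 → disc 2  [load 1150/1150]
  250 → disc 1  [load 1100/1150]
  200 → disc 3  [load 950/1150]
  200 → disc 3  [load 1150/1150]
  150 → disc 4  [load 900/1150]
  150 → disc 4  [load 1050/1150]
4 discs opened.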